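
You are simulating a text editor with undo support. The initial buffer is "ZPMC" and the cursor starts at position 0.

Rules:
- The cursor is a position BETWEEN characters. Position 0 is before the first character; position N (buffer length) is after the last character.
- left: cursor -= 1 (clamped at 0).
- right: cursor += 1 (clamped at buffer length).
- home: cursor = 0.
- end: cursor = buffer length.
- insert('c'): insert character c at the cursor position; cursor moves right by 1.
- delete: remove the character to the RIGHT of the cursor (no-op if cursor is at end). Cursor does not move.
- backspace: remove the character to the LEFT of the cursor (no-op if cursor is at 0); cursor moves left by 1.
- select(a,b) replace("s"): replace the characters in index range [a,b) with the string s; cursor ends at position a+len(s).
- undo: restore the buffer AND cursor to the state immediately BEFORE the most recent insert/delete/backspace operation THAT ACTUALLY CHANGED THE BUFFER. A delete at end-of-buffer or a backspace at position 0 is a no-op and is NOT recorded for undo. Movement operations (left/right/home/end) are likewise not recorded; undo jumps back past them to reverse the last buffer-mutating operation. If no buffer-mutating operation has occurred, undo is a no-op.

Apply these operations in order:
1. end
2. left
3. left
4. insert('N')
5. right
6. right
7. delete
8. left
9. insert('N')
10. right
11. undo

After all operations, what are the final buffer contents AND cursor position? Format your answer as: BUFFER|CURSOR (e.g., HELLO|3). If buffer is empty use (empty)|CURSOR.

Answer: ZPNMC|4

Derivation:
After op 1 (end): buf='ZPMC' cursor=4
After op 2 (left): buf='ZPMC' cursor=3
After op 3 (left): buf='ZPMC' cursor=2
After op 4 (insert('N')): buf='ZPNMC' cursor=3
After op 5 (right): buf='ZPNMC' cursor=4
After op 6 (right): buf='ZPNMC' cursor=5
After op 7 (delete): buf='ZPNMC' cursor=5
After op 8 (left): buf='ZPNMC' cursor=4
After op 9 (insert('N')): buf='ZPNMNC' cursor=5
After op 10 (right): buf='ZPNMNC' cursor=6
After op 11 (undo): buf='ZPNMC' cursor=4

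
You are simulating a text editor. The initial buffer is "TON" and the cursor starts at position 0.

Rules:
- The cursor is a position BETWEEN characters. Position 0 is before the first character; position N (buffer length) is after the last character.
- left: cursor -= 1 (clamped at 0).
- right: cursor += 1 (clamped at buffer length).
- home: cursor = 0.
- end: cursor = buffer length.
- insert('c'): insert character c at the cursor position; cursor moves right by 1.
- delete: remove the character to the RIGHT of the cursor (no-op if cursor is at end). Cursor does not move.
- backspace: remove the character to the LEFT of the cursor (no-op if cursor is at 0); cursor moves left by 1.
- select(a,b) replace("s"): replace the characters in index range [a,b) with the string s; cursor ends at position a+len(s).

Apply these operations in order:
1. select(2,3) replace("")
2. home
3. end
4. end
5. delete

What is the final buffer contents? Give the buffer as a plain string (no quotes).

Answer: TO

Derivation:
After op 1 (select(2,3) replace("")): buf='TO' cursor=2
After op 2 (home): buf='TO' cursor=0
After op 3 (end): buf='TO' cursor=2
After op 4 (end): buf='TO' cursor=2
After op 5 (delete): buf='TO' cursor=2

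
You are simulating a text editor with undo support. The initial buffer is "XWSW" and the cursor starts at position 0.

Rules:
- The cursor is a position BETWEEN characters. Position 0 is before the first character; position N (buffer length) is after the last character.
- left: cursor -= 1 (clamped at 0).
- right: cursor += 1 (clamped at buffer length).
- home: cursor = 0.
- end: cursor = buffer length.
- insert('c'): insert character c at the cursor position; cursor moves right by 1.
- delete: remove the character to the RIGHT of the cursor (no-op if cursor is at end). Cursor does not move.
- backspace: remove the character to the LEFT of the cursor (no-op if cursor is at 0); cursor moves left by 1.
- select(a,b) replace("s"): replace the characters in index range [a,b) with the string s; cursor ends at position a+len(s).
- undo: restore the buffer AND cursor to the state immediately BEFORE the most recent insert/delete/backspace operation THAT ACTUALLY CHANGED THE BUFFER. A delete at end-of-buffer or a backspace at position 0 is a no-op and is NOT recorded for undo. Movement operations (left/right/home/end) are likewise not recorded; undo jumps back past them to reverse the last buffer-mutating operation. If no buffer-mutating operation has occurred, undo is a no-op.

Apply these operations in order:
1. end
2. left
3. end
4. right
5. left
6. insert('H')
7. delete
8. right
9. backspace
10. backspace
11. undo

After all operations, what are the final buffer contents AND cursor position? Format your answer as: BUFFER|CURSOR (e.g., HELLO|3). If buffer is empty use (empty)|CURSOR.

Answer: XWS|3

Derivation:
After op 1 (end): buf='XWSW' cursor=4
After op 2 (left): buf='XWSW' cursor=3
After op 3 (end): buf='XWSW' cursor=4
After op 4 (right): buf='XWSW' cursor=4
After op 5 (left): buf='XWSW' cursor=3
After op 6 (insert('H')): buf='XWSHW' cursor=4
After op 7 (delete): buf='XWSH' cursor=4
After op 8 (right): buf='XWSH' cursor=4
After op 9 (backspace): buf='XWS' cursor=3
After op 10 (backspace): buf='XW' cursor=2
After op 11 (undo): buf='XWS' cursor=3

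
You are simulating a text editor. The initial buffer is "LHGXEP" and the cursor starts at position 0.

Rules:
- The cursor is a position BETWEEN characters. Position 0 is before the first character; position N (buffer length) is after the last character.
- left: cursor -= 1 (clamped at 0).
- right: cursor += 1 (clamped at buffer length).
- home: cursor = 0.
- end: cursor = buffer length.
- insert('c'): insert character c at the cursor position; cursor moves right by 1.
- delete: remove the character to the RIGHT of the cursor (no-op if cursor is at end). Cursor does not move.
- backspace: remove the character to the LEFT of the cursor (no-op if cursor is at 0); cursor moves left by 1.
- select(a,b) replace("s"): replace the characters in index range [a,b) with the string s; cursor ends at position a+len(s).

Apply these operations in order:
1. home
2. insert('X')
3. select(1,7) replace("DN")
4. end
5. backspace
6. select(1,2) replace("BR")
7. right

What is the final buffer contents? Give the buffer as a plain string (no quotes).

After op 1 (home): buf='LHGXEP' cursor=0
After op 2 (insert('X')): buf='XLHGXEP' cursor=1
After op 3 (select(1,7) replace("DN")): buf='XDN' cursor=3
After op 4 (end): buf='XDN' cursor=3
After op 5 (backspace): buf='XD' cursor=2
After op 6 (select(1,2) replace("BR")): buf='XBR' cursor=3
After op 7 (right): buf='XBR' cursor=3

Answer: XBR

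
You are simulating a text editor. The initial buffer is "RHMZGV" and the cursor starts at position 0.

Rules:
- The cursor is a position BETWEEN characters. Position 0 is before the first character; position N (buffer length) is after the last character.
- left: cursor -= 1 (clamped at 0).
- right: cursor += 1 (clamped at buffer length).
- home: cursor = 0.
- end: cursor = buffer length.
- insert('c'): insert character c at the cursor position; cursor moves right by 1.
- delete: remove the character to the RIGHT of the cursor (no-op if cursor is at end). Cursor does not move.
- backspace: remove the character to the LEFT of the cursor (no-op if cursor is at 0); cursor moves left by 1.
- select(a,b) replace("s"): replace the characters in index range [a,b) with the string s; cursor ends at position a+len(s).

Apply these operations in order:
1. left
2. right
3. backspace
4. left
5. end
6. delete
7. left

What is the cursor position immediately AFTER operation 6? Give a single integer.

After op 1 (left): buf='RHMZGV' cursor=0
After op 2 (right): buf='RHMZGV' cursor=1
After op 3 (backspace): buf='HMZGV' cursor=0
After op 4 (left): buf='HMZGV' cursor=0
After op 5 (end): buf='HMZGV' cursor=5
After op 6 (delete): buf='HMZGV' cursor=5

Answer: 5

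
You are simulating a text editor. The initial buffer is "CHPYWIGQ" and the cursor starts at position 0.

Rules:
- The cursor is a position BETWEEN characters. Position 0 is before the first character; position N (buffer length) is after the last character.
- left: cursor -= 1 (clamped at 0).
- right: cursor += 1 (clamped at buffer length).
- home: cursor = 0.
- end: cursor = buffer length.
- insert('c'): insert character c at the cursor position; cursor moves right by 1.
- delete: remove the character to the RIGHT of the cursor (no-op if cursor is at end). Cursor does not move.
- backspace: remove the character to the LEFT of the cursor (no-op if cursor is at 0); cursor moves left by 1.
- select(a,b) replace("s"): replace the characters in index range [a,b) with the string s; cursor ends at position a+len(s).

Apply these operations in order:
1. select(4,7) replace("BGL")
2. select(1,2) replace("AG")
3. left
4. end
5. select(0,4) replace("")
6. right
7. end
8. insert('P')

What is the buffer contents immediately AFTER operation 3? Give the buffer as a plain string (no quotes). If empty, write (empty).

Answer: CAGPYBGLQ

Derivation:
After op 1 (select(4,7) replace("BGL")): buf='CHPYBGLQ' cursor=7
After op 2 (select(1,2) replace("AG")): buf='CAGPYBGLQ' cursor=3
After op 3 (left): buf='CAGPYBGLQ' cursor=2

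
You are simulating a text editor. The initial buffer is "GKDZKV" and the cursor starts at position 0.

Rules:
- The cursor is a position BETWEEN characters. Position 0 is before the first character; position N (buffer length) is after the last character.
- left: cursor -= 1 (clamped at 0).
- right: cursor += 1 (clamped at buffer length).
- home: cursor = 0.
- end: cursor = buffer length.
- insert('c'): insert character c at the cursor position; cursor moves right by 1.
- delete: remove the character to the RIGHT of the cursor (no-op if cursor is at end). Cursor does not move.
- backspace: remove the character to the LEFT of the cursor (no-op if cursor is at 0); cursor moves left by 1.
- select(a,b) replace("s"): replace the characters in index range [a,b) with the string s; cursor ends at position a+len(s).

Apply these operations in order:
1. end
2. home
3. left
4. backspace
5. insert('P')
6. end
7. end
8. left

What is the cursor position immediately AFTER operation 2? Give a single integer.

Answer: 0

Derivation:
After op 1 (end): buf='GKDZKV' cursor=6
After op 2 (home): buf='GKDZKV' cursor=0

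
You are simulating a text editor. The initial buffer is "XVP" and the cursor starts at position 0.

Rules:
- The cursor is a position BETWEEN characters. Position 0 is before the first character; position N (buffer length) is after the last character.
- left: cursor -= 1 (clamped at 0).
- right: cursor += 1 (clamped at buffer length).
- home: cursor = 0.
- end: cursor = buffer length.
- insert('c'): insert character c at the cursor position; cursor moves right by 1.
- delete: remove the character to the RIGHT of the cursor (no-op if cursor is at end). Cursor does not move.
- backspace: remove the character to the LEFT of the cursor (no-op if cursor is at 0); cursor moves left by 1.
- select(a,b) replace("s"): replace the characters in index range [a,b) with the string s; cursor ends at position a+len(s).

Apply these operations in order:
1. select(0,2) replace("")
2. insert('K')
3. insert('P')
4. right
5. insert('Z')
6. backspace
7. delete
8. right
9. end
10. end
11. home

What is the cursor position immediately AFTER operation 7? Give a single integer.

After op 1 (select(0,2) replace("")): buf='P' cursor=0
After op 2 (insert('K')): buf='KP' cursor=1
After op 3 (insert('P')): buf='KPP' cursor=2
After op 4 (right): buf='KPP' cursor=3
After op 5 (insert('Z')): buf='KPPZ' cursor=4
After op 6 (backspace): buf='KPP' cursor=3
After op 7 (delete): buf='KPP' cursor=3

Answer: 3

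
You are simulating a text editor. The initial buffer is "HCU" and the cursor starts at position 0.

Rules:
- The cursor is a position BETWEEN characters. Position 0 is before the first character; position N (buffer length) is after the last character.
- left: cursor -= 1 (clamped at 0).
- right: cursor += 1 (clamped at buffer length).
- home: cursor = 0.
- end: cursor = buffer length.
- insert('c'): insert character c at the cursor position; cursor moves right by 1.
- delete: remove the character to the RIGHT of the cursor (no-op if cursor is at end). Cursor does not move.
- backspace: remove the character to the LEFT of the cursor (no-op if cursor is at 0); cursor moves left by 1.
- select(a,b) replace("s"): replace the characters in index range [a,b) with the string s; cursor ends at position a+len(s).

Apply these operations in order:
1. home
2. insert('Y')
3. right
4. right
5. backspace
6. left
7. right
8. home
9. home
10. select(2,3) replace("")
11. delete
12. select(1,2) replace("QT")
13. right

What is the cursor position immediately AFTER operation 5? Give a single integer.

After op 1 (home): buf='HCU' cursor=0
After op 2 (insert('Y')): buf='YHCU' cursor=1
After op 3 (right): buf='YHCU' cursor=2
After op 4 (right): buf='YHCU' cursor=3
After op 5 (backspace): buf='YHU' cursor=2

Answer: 2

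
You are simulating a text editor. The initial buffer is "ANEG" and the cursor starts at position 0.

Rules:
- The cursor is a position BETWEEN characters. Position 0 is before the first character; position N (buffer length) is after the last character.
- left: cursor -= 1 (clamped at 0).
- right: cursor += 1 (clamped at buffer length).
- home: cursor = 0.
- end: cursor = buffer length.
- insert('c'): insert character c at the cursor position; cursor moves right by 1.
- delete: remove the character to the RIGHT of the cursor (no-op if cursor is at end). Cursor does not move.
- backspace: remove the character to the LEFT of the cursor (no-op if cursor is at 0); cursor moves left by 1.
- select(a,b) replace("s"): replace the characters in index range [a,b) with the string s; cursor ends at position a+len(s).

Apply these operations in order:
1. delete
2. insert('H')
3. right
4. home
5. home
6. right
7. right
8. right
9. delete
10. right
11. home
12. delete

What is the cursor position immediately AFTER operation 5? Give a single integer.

Answer: 0

Derivation:
After op 1 (delete): buf='NEG' cursor=0
After op 2 (insert('H')): buf='HNEG' cursor=1
After op 3 (right): buf='HNEG' cursor=2
After op 4 (home): buf='HNEG' cursor=0
After op 5 (home): buf='HNEG' cursor=0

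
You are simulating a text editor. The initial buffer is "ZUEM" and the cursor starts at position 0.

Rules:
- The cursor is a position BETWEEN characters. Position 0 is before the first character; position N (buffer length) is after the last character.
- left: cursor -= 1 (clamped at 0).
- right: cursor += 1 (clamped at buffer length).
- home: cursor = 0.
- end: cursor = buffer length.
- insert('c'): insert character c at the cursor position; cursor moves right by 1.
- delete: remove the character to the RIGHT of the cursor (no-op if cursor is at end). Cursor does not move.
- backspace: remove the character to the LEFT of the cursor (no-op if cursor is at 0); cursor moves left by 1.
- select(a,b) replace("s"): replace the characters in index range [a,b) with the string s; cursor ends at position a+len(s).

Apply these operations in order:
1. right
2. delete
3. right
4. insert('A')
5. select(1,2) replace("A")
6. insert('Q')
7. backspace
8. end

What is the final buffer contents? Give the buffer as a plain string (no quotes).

Answer: ZAAM

Derivation:
After op 1 (right): buf='ZUEM' cursor=1
After op 2 (delete): buf='ZEM' cursor=1
After op 3 (right): buf='ZEM' cursor=2
After op 4 (insert('A')): buf='ZEAM' cursor=3
After op 5 (select(1,2) replace("A")): buf='ZAAM' cursor=2
After op 6 (insert('Q')): buf='ZAQAM' cursor=3
After op 7 (backspace): buf='ZAAM' cursor=2
After op 8 (end): buf='ZAAM' cursor=4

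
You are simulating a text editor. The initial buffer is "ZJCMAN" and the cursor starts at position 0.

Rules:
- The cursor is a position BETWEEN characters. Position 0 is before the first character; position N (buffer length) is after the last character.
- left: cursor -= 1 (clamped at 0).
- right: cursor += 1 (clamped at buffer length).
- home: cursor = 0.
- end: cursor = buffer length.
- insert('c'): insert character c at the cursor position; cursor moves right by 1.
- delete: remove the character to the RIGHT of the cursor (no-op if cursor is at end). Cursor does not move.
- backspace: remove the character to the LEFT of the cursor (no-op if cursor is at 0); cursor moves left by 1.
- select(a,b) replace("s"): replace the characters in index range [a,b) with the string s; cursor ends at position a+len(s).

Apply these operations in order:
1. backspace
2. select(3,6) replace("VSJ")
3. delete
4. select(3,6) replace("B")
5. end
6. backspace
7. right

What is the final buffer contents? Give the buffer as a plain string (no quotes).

Answer: ZJC

Derivation:
After op 1 (backspace): buf='ZJCMAN' cursor=0
After op 2 (select(3,6) replace("VSJ")): buf='ZJCVSJ' cursor=6
After op 3 (delete): buf='ZJCVSJ' cursor=6
After op 4 (select(3,6) replace("B")): buf='ZJCB' cursor=4
After op 5 (end): buf='ZJCB' cursor=4
After op 6 (backspace): buf='ZJC' cursor=3
After op 7 (right): buf='ZJC' cursor=3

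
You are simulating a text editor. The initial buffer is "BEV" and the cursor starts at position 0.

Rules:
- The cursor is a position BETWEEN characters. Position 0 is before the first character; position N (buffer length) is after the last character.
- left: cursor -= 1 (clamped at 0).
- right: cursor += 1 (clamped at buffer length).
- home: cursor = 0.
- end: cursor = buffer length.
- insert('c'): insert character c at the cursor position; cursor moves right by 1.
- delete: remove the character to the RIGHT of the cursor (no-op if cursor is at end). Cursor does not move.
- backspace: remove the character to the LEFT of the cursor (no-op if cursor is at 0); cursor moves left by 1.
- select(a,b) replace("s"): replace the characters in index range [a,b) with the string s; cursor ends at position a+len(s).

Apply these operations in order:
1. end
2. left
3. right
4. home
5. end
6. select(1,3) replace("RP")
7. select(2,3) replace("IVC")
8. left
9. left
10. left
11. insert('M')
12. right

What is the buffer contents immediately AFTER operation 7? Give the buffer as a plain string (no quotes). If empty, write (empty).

After op 1 (end): buf='BEV' cursor=3
After op 2 (left): buf='BEV' cursor=2
After op 3 (right): buf='BEV' cursor=3
After op 4 (home): buf='BEV' cursor=0
After op 5 (end): buf='BEV' cursor=3
After op 6 (select(1,3) replace("RP")): buf='BRP' cursor=3
After op 7 (select(2,3) replace("IVC")): buf='BRIVC' cursor=5

Answer: BRIVC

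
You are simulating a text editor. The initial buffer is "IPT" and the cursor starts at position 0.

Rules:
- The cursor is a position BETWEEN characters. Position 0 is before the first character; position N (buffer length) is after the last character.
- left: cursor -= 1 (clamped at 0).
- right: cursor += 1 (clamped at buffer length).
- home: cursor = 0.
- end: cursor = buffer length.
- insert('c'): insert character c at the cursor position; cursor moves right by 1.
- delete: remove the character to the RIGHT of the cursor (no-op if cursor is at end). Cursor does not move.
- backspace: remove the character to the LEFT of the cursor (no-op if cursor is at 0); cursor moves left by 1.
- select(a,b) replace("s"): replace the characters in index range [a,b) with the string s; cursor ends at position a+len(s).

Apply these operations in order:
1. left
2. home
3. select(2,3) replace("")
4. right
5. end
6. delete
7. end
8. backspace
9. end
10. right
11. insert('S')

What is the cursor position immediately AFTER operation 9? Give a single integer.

Answer: 1

Derivation:
After op 1 (left): buf='IPT' cursor=0
After op 2 (home): buf='IPT' cursor=0
After op 3 (select(2,3) replace("")): buf='IP' cursor=2
After op 4 (right): buf='IP' cursor=2
After op 5 (end): buf='IP' cursor=2
After op 6 (delete): buf='IP' cursor=2
After op 7 (end): buf='IP' cursor=2
After op 8 (backspace): buf='I' cursor=1
After op 9 (end): buf='I' cursor=1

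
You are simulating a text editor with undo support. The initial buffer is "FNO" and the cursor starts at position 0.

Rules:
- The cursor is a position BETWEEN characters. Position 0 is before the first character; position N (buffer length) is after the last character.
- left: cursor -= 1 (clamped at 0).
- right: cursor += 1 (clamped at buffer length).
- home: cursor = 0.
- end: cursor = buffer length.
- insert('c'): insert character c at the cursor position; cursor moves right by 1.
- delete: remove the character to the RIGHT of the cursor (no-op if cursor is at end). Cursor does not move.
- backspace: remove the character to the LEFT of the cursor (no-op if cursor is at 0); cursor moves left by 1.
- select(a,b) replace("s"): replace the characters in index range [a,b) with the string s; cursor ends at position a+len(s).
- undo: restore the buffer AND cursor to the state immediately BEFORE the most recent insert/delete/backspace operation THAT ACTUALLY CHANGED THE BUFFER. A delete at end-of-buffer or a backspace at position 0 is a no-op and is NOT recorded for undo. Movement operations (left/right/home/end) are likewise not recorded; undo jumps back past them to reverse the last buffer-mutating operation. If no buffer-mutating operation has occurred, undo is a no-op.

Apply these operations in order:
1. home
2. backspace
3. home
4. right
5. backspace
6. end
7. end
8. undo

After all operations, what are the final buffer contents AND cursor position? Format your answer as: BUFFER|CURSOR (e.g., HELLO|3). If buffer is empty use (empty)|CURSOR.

Answer: FNO|1

Derivation:
After op 1 (home): buf='FNO' cursor=0
After op 2 (backspace): buf='FNO' cursor=0
After op 3 (home): buf='FNO' cursor=0
After op 4 (right): buf='FNO' cursor=1
After op 5 (backspace): buf='NO' cursor=0
After op 6 (end): buf='NO' cursor=2
After op 7 (end): buf='NO' cursor=2
After op 8 (undo): buf='FNO' cursor=1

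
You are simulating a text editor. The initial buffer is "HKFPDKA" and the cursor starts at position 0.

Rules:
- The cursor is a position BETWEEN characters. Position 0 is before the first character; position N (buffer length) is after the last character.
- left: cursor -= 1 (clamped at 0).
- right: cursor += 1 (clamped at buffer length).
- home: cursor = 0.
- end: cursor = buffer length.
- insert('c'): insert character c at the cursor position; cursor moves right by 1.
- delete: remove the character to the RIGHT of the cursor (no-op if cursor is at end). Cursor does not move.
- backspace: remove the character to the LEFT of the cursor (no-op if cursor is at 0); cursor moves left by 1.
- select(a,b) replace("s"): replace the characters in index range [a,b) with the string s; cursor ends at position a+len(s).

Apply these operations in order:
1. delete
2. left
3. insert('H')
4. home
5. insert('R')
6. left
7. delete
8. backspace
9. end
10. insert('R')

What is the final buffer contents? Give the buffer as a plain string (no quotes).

After op 1 (delete): buf='KFPDKA' cursor=0
After op 2 (left): buf='KFPDKA' cursor=0
After op 3 (insert('H')): buf='HKFPDKA' cursor=1
After op 4 (home): buf='HKFPDKA' cursor=0
After op 5 (insert('R')): buf='RHKFPDKA' cursor=1
After op 6 (left): buf='RHKFPDKA' cursor=0
After op 7 (delete): buf='HKFPDKA' cursor=0
After op 8 (backspace): buf='HKFPDKA' cursor=0
After op 9 (end): buf='HKFPDKA' cursor=7
After op 10 (insert('R')): buf='HKFPDKAR' cursor=8

Answer: HKFPDKAR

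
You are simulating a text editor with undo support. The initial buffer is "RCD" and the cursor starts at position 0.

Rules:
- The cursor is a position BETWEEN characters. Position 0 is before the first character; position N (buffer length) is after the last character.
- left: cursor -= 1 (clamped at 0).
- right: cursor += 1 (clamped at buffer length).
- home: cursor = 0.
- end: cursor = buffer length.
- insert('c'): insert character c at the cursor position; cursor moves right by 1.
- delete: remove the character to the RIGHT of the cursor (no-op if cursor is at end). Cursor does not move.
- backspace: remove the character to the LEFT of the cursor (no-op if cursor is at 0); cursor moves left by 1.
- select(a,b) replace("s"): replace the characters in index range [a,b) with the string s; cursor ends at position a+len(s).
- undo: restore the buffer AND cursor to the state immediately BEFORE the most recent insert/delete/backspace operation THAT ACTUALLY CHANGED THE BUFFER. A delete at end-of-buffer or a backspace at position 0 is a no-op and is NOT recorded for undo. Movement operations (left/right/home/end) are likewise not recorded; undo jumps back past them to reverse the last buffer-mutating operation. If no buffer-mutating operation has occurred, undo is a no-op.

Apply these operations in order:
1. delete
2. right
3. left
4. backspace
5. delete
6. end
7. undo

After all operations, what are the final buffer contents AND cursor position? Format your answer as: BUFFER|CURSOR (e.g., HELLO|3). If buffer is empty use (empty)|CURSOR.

Answer: CD|0

Derivation:
After op 1 (delete): buf='CD' cursor=0
After op 2 (right): buf='CD' cursor=1
After op 3 (left): buf='CD' cursor=0
After op 4 (backspace): buf='CD' cursor=0
After op 5 (delete): buf='D' cursor=0
After op 6 (end): buf='D' cursor=1
After op 7 (undo): buf='CD' cursor=0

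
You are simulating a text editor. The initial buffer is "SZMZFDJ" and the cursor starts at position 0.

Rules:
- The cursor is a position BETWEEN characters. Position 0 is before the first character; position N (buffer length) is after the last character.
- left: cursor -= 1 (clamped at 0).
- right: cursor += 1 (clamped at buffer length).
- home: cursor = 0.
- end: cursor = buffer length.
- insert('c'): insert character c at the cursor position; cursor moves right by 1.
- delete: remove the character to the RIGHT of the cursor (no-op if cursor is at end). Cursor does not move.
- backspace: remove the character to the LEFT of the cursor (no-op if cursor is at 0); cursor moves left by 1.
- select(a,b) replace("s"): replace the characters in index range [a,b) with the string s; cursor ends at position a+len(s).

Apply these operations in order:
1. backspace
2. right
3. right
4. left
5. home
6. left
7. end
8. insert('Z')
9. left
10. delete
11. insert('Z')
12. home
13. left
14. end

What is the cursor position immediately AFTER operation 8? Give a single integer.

Answer: 8

Derivation:
After op 1 (backspace): buf='SZMZFDJ' cursor=0
After op 2 (right): buf='SZMZFDJ' cursor=1
After op 3 (right): buf='SZMZFDJ' cursor=2
After op 4 (left): buf='SZMZFDJ' cursor=1
After op 5 (home): buf='SZMZFDJ' cursor=0
After op 6 (left): buf='SZMZFDJ' cursor=0
After op 7 (end): buf='SZMZFDJ' cursor=7
After op 8 (insert('Z')): buf='SZMZFDJZ' cursor=8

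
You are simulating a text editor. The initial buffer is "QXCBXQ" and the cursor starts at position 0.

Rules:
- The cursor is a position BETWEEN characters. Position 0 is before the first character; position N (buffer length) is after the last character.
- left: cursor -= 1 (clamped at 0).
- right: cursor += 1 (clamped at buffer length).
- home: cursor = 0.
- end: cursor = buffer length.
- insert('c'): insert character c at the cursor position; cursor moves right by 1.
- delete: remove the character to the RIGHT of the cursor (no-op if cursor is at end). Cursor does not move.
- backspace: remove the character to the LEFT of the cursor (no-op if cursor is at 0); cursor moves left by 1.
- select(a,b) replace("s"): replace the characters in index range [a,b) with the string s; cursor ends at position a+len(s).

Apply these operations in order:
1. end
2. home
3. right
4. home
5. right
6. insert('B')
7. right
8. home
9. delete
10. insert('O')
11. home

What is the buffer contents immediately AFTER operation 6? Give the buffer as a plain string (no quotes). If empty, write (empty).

Answer: QBXCBXQ

Derivation:
After op 1 (end): buf='QXCBXQ' cursor=6
After op 2 (home): buf='QXCBXQ' cursor=0
After op 3 (right): buf='QXCBXQ' cursor=1
After op 4 (home): buf='QXCBXQ' cursor=0
After op 5 (right): buf='QXCBXQ' cursor=1
After op 6 (insert('B')): buf='QBXCBXQ' cursor=2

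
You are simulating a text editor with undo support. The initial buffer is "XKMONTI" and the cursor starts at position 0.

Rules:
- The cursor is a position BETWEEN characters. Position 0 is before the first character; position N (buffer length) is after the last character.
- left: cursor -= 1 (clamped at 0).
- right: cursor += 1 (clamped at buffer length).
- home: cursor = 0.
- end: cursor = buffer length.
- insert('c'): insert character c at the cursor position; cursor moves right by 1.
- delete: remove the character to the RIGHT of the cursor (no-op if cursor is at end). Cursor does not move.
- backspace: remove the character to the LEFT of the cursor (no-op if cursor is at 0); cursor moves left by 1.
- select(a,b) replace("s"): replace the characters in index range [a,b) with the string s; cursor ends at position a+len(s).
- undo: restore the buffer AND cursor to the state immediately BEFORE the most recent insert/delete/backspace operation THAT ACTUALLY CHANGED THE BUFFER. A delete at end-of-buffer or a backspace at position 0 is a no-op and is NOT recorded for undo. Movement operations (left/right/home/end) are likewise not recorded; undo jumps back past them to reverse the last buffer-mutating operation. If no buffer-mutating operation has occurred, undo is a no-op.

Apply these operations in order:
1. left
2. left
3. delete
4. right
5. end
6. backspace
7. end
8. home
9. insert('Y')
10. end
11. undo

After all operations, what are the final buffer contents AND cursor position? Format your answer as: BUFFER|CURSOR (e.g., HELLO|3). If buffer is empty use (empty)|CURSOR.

After op 1 (left): buf='XKMONTI' cursor=0
After op 2 (left): buf='XKMONTI' cursor=0
After op 3 (delete): buf='KMONTI' cursor=0
After op 4 (right): buf='KMONTI' cursor=1
After op 5 (end): buf='KMONTI' cursor=6
After op 6 (backspace): buf='KMONT' cursor=5
After op 7 (end): buf='KMONT' cursor=5
After op 8 (home): buf='KMONT' cursor=0
After op 9 (insert('Y')): buf='YKMONT' cursor=1
After op 10 (end): buf='YKMONT' cursor=6
After op 11 (undo): buf='KMONT' cursor=0

Answer: KMONT|0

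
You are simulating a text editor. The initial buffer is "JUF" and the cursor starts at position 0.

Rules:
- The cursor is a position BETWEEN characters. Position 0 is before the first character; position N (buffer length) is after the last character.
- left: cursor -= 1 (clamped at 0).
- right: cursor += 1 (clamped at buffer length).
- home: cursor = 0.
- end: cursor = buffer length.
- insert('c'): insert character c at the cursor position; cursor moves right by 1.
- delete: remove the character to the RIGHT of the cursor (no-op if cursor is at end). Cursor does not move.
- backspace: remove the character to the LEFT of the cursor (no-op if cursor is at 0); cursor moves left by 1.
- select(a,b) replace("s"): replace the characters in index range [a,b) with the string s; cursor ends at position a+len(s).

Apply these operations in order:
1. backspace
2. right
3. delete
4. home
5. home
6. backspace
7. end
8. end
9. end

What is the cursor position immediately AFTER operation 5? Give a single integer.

Answer: 0

Derivation:
After op 1 (backspace): buf='JUF' cursor=0
After op 2 (right): buf='JUF' cursor=1
After op 3 (delete): buf='JF' cursor=1
After op 4 (home): buf='JF' cursor=0
After op 5 (home): buf='JF' cursor=0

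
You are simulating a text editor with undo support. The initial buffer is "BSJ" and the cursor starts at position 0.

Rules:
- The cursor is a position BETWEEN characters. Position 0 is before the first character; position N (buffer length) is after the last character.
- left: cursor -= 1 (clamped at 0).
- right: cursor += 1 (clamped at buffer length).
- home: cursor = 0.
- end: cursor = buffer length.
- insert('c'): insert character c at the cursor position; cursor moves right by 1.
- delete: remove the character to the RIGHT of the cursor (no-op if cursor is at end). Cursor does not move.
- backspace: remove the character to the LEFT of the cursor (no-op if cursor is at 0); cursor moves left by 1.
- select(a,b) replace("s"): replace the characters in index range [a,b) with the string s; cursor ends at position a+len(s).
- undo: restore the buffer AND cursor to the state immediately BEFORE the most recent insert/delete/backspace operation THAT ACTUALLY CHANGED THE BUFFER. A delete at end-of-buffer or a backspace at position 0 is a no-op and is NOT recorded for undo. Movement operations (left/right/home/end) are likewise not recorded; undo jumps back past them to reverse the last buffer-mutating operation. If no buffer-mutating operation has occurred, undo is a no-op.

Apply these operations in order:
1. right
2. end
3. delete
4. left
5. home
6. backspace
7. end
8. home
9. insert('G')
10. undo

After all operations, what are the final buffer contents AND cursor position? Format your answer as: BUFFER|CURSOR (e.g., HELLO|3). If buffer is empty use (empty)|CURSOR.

Answer: BSJ|0

Derivation:
After op 1 (right): buf='BSJ' cursor=1
After op 2 (end): buf='BSJ' cursor=3
After op 3 (delete): buf='BSJ' cursor=3
After op 4 (left): buf='BSJ' cursor=2
After op 5 (home): buf='BSJ' cursor=0
After op 6 (backspace): buf='BSJ' cursor=0
After op 7 (end): buf='BSJ' cursor=3
After op 8 (home): buf='BSJ' cursor=0
After op 9 (insert('G')): buf='GBSJ' cursor=1
After op 10 (undo): buf='BSJ' cursor=0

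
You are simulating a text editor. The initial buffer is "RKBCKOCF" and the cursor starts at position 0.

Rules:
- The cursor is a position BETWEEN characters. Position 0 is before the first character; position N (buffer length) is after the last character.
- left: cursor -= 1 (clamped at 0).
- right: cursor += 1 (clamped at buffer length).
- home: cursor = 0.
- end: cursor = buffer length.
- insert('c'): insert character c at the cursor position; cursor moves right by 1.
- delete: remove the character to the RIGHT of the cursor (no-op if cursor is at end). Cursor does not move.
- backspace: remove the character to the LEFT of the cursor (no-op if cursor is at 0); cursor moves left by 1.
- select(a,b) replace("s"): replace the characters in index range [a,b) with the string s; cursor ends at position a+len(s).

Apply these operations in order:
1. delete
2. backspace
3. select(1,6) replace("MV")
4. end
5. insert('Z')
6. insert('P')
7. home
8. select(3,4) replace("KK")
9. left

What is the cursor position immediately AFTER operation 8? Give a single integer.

After op 1 (delete): buf='KBCKOCF' cursor=0
After op 2 (backspace): buf='KBCKOCF' cursor=0
After op 3 (select(1,6) replace("MV")): buf='KMVF' cursor=3
After op 4 (end): buf='KMVF' cursor=4
After op 5 (insert('Z')): buf='KMVFZ' cursor=5
After op 6 (insert('P')): buf='KMVFZP' cursor=6
After op 7 (home): buf='KMVFZP' cursor=0
After op 8 (select(3,4) replace("KK")): buf='KMVKKZP' cursor=5

Answer: 5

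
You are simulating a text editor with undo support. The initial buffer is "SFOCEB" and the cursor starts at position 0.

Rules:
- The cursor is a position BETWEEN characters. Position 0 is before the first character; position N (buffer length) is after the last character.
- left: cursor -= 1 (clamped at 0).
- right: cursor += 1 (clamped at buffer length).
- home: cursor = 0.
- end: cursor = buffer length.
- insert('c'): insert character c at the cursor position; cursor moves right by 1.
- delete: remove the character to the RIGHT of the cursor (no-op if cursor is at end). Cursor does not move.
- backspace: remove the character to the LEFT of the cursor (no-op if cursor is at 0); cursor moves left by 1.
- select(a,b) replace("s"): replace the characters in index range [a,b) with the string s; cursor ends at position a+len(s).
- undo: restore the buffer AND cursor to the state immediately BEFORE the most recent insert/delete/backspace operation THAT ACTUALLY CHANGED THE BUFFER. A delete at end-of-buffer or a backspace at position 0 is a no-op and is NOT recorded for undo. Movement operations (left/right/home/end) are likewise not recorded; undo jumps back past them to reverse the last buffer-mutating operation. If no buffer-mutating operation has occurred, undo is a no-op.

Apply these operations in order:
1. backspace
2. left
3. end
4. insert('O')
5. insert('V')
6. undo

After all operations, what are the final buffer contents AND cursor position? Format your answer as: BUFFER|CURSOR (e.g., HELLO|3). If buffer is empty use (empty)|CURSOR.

After op 1 (backspace): buf='SFOCEB' cursor=0
After op 2 (left): buf='SFOCEB' cursor=0
After op 3 (end): buf='SFOCEB' cursor=6
After op 4 (insert('O')): buf='SFOCEBO' cursor=7
After op 5 (insert('V')): buf='SFOCEBOV' cursor=8
After op 6 (undo): buf='SFOCEBO' cursor=7

Answer: SFOCEBO|7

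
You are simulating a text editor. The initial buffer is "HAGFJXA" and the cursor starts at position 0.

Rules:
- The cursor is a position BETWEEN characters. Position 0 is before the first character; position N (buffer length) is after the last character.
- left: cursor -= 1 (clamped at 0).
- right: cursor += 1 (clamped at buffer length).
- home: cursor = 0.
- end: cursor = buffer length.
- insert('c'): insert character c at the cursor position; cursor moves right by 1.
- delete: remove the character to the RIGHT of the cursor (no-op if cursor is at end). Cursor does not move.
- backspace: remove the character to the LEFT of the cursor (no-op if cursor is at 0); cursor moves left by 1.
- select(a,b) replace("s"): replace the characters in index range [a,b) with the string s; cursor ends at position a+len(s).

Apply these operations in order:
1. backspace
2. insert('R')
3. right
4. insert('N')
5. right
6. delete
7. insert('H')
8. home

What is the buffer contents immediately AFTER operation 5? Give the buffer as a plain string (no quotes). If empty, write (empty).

After op 1 (backspace): buf='HAGFJXA' cursor=0
After op 2 (insert('R')): buf='RHAGFJXA' cursor=1
After op 3 (right): buf='RHAGFJXA' cursor=2
After op 4 (insert('N')): buf='RHNAGFJXA' cursor=3
After op 5 (right): buf='RHNAGFJXA' cursor=4

Answer: RHNAGFJXA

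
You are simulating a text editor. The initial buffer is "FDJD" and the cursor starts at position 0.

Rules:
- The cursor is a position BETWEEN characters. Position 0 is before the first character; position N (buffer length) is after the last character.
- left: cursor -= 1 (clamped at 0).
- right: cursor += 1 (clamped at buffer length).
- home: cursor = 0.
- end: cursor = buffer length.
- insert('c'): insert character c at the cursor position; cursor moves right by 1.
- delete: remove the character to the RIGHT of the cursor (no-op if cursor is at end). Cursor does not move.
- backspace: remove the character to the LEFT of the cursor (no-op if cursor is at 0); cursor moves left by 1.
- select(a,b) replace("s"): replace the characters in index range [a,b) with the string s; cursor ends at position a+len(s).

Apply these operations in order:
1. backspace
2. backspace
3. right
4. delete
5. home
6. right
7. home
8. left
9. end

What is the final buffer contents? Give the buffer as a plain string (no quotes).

Answer: FJD

Derivation:
After op 1 (backspace): buf='FDJD' cursor=0
After op 2 (backspace): buf='FDJD' cursor=0
After op 3 (right): buf='FDJD' cursor=1
After op 4 (delete): buf='FJD' cursor=1
After op 5 (home): buf='FJD' cursor=0
After op 6 (right): buf='FJD' cursor=1
After op 7 (home): buf='FJD' cursor=0
After op 8 (left): buf='FJD' cursor=0
After op 9 (end): buf='FJD' cursor=3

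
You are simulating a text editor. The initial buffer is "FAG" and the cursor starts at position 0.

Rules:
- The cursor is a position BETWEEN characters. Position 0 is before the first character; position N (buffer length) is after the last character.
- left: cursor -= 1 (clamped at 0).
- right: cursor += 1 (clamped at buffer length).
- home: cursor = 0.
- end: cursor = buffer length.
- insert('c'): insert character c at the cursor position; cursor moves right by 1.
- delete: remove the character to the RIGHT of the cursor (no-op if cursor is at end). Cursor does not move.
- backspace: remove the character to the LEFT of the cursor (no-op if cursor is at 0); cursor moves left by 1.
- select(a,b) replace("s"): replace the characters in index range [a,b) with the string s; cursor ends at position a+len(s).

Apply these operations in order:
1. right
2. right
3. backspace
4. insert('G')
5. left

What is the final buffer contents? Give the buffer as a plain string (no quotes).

After op 1 (right): buf='FAG' cursor=1
After op 2 (right): buf='FAG' cursor=2
After op 3 (backspace): buf='FG' cursor=1
After op 4 (insert('G')): buf='FGG' cursor=2
After op 5 (left): buf='FGG' cursor=1

Answer: FGG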